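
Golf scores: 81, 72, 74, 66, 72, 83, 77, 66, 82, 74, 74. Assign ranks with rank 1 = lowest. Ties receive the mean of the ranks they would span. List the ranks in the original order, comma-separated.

Sorted (ascending): 66, 66, 72, 72, 74, 74, 74, 77, 81, 82, 83
The 2 values of 66 occupy positions 1–2 → average rank (1+2)/2 = 1.5.
The 2 values of 72 occupy positions 3–4 → average rank (3+4)/2 = 3.5.
The 3 values of 74 occupy positions 5–7 → average rank 6.

9, 3.5, 6, 1.5, 3.5, 11, 8, 1.5, 10, 6, 6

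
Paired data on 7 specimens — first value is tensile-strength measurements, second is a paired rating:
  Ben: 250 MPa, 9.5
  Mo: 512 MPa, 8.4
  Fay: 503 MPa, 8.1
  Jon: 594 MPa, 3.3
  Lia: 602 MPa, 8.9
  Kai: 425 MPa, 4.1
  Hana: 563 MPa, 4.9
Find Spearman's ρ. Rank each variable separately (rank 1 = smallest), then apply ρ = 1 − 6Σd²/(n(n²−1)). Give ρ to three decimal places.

Ranks of variable 1: 1, 4, 3, 6, 7, 2, 5
Ranks of variable 2: 7, 5, 4, 1, 6, 2, 3
d = r₁ − r₂: -6, -1, -1, 5, 1, 0, 2
d²: 36, 1, 1, 25, 1, 0, 4; Σd² = 68
ρ = 1 − 6·68/(7·48) = 1 − 408/336 = -0.214

-0.214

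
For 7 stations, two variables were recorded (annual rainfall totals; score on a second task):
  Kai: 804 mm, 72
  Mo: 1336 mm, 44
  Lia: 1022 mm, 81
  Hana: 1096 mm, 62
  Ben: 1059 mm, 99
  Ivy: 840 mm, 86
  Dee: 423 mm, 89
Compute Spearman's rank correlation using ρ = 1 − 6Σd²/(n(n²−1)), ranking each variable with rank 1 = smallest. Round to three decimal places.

-0.536

Ranks of variable 1: 2, 7, 4, 6, 5, 3, 1
Ranks of variable 2: 3, 1, 4, 2, 7, 5, 6
d = r₁ − r₂: -1, 6, 0, 4, -2, -2, -5
d²: 1, 36, 0, 16, 4, 4, 25; Σd² = 86
ρ = 1 − 6·86/(7·48) = 1 − 516/336 = -0.536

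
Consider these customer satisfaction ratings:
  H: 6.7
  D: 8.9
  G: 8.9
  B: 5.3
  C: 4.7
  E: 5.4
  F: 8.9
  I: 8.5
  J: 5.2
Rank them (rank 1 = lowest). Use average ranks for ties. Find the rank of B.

Sorted (ascending): 4.7, 5.2, 5.3, 5.4, 6.7, 8.5, 8.9, 8.9, 8.9
The 3 values of 8.9 occupy positions 7–9 → average rank 8.
B has value 5.3 → rank 3.

3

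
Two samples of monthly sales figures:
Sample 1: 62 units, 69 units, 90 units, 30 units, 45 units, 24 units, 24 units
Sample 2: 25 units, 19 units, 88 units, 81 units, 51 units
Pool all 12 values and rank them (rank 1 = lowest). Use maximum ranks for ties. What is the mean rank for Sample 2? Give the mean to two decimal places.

6.60

Sorted (ascending): 19, 24, 24, 25, 30, 45, 51, 62, 69, 81, 88, 90
The 2 values of 24 occupy positions 2–3 → each gets rank 3.
Sample 2 values → pooled ranks: 25→4, 19→1, 88→11, 81→10, 51→7
Mean rank = (4 + 1 + 11 + 10 + 7) / 5 = 6.60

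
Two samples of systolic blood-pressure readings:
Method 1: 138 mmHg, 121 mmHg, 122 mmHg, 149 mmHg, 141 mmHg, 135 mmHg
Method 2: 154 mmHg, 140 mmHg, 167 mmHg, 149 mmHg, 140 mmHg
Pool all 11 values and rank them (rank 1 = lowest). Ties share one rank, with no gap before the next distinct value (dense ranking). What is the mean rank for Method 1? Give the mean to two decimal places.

Sorted (ascending): 121, 122, 135, 138, 140, 140, 141, 149, 149, 154, 167
The 2 values of 140 share dense rank 5.
The 2 values of 149 share dense rank 7.
Remaining distinct values take the next consecutive integers.
Method 1 values → pooled ranks: 138→4, 121→1, 122→2, 149→7, 141→6, 135→3
Mean rank = (4 + 1 + 2 + 7 + 6 + 3) / 6 = 3.83

3.83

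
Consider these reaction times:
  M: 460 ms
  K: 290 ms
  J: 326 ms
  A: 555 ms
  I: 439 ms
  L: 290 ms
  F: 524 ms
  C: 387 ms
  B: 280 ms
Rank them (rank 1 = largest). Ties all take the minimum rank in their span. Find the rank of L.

Sorted (descending): 555, 524, 460, 439, 387, 326, 290, 290, 280
The 2 values of 290 occupy positions 7–8 → each gets rank 7.
L has value 290 ms → rank 7.

7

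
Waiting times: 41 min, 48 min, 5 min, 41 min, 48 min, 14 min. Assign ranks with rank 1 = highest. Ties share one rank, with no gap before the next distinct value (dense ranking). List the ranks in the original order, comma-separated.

2, 1, 4, 2, 1, 3

Sorted (descending): 48, 48, 41, 41, 14, 5
The 2 values of 48 share dense rank 1.
The 2 values of 41 share dense rank 2.
Remaining distinct values take the next consecutive integers.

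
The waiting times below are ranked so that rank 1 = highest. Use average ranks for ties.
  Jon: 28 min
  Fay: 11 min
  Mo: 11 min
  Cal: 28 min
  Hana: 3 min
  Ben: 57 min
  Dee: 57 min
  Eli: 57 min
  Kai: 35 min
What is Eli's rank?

2

Sorted (descending): 57, 57, 57, 35, 28, 28, 11, 11, 3
The 3 values of 57 occupy positions 1–3 → average rank 2.
The 2 values of 28 occupy positions 5–6 → average rank (5+6)/2 = 5.5.
The 2 values of 11 occupy positions 7–8 → average rank (7+8)/2 = 7.5.
Eli has value 57 min → rank 2.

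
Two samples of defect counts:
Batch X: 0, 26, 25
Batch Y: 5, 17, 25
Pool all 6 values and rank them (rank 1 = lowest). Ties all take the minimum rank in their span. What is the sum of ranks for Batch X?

Sorted (ascending): 0, 5, 17, 25, 25, 26
The 2 values of 25 occupy positions 4–5 → each gets rank 4.
Batch X values → pooled ranks: 0→1, 26→6, 25→4
Rank sum = 1 + 6 + 4 = 11

11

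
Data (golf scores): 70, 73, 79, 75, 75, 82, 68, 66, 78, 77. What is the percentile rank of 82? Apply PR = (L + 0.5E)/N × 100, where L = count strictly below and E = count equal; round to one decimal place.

N = 10.
Strictly below 82: 9. Equal to 82: 1.
PR = (9 + 0.5·1)/10 × 100 = 95.0

95.0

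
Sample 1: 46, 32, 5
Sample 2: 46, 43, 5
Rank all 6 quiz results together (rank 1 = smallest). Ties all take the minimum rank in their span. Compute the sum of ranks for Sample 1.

9

Sorted (ascending): 5, 5, 32, 43, 46, 46
The 2 values of 5 occupy positions 1–2 → each gets rank 1.
The 2 values of 46 occupy positions 5–6 → each gets rank 5.
Sample 1 values → pooled ranks: 46→5, 32→3, 5→1
Rank sum = 5 + 3 + 1 = 9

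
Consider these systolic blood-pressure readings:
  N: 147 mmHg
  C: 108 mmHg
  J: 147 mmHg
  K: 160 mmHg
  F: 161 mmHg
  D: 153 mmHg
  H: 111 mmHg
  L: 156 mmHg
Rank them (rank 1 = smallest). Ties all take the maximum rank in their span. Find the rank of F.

Sorted (ascending): 108, 111, 147, 147, 153, 156, 160, 161
The 2 values of 147 occupy positions 3–4 → each gets rank 4.
F has value 161 mmHg → rank 8.

8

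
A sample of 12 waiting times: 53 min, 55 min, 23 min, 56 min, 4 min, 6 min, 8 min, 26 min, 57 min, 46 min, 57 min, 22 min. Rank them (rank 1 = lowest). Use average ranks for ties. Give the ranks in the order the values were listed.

8, 9, 5, 10, 1, 2, 3, 6, 11.5, 7, 11.5, 4

Sorted (ascending): 4, 6, 8, 22, 23, 26, 46, 53, 55, 56, 57, 57
The 2 values of 57 occupy positions 11–12 → average rank (11+12)/2 = 11.5.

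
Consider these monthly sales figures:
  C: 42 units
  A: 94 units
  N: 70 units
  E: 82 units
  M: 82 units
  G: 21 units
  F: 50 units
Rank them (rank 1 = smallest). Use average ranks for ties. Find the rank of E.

Sorted (ascending): 21, 42, 50, 70, 82, 82, 94
The 2 values of 82 occupy positions 5–6 → average rank (5+6)/2 = 5.5.
E has value 82 units → rank 5.5.

5.5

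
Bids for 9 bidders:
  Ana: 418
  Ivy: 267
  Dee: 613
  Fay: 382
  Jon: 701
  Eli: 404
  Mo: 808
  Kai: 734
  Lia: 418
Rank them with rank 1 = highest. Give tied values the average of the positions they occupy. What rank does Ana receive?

Sorted (descending): 808, 734, 701, 613, 418, 418, 404, 382, 267
The 2 values of 418 occupy positions 5–6 → average rank (5+6)/2 = 5.5.
Ana has value 418 → rank 5.5.

5.5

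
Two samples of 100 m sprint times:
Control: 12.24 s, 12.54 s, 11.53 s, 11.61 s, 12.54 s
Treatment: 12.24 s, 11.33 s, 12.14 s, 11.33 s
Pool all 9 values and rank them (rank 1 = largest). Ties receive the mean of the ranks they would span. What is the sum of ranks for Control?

19.5

Sorted (descending): 12.54, 12.54, 12.24, 12.24, 12.14, 11.61, 11.53, 11.33, 11.33
The 2 values of 12.54 occupy positions 1–2 → average rank (1+2)/2 = 1.5.
The 2 values of 12.24 occupy positions 3–4 → average rank (3+4)/2 = 3.5.
The 2 values of 11.33 occupy positions 8–9 → average rank (8+9)/2 = 8.5.
Control values → pooled ranks: 12.24→3.5, 12.54→1.5, 11.53→7, 11.61→6, 12.54→1.5
Rank sum = 3.5 + 1.5 + 7 + 6 + 1.5 = 19.5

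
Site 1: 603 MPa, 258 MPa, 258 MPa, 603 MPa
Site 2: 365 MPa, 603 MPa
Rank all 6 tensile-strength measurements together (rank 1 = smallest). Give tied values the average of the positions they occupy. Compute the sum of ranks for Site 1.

13

Sorted (ascending): 258, 258, 365, 603, 603, 603
The 2 values of 258 occupy positions 1–2 → average rank (1+2)/2 = 1.5.
The 3 values of 603 occupy positions 4–6 → average rank 5.
Site 1 values → pooled ranks: 603→5, 258→1.5, 258→1.5, 603→5
Rank sum = 5 + 1.5 + 1.5 + 5 = 13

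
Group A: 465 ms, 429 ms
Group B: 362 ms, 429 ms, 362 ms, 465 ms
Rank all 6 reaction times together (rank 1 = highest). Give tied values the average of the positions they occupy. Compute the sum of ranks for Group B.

16

Sorted (descending): 465, 465, 429, 429, 362, 362
The 2 values of 465 occupy positions 1–2 → average rank (1+2)/2 = 1.5.
The 2 values of 429 occupy positions 3–4 → average rank (3+4)/2 = 3.5.
The 2 values of 362 occupy positions 5–6 → average rank (5+6)/2 = 5.5.
Group B values → pooled ranks: 362→5.5, 429→3.5, 362→5.5, 465→1.5
Rank sum = 5.5 + 3.5 + 5.5 + 1.5 = 16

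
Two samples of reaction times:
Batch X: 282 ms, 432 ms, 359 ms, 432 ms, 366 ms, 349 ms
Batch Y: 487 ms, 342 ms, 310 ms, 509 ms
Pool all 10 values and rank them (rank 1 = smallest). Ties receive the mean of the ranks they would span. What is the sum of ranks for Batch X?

Sorted (ascending): 282, 310, 342, 349, 359, 366, 432, 432, 487, 509
The 2 values of 432 occupy positions 7–8 → average rank (7+8)/2 = 7.5.
Batch X values → pooled ranks: 282→1, 432→7.5, 359→5, 432→7.5, 366→6, 349→4
Rank sum = 1 + 7.5 + 5 + 7.5 + 6 + 4 = 31

31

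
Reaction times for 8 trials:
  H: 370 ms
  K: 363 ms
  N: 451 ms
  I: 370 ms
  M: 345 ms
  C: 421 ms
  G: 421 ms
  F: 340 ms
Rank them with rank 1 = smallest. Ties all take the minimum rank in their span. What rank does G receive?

6

Sorted (ascending): 340, 345, 363, 370, 370, 421, 421, 451
The 2 values of 370 occupy positions 4–5 → each gets rank 4.
The 2 values of 421 occupy positions 6–7 → each gets rank 6.
G has value 421 ms → rank 6.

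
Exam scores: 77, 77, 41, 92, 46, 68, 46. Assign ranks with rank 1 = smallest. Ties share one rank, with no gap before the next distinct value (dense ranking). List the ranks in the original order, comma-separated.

Sorted (ascending): 41, 46, 46, 68, 77, 77, 92
The 2 values of 46 share dense rank 2.
The 2 values of 77 share dense rank 4.
Remaining distinct values take the next consecutive integers.

4, 4, 1, 5, 2, 3, 2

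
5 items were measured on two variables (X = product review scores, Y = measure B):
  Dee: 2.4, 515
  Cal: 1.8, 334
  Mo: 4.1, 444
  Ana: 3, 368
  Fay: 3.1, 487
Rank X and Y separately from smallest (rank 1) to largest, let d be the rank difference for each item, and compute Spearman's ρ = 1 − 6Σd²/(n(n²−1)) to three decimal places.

Ranks of variable 1: 2, 1, 5, 3, 4
Ranks of variable 2: 5, 1, 3, 2, 4
d = r₁ − r₂: -3, 0, 2, 1, 0
d²: 9, 0, 4, 1, 0; Σd² = 14
ρ = 1 − 6·14/(5·24) = 1 − 84/120 = 0.300

0.300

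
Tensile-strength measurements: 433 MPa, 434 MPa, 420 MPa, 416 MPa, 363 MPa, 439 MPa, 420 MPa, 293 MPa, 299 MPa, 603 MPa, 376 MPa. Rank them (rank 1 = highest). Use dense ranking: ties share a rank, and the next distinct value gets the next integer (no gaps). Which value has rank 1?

Sorted (descending): 603, 439, 434, 433, 420, 420, 416, 376, 363, 299, 293
The 2 values of 420 share dense rank 5.
Remaining distinct values take the next consecutive integers.
Rank 1 → value 603.

603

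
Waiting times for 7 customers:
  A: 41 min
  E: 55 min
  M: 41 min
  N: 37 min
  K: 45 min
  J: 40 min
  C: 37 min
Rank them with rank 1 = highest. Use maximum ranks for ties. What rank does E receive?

1

Sorted (descending): 55, 45, 41, 41, 40, 37, 37
The 2 values of 41 occupy positions 3–4 → each gets rank 4.
The 2 values of 37 occupy positions 6–7 → each gets rank 7.
E has value 55 min → rank 1.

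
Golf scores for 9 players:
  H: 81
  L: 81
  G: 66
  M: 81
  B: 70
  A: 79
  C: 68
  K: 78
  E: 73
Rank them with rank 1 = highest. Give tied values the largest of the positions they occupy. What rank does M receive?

Sorted (descending): 81, 81, 81, 79, 78, 73, 70, 68, 66
The 3 values of 81 occupy positions 1–3 → each gets rank 3.
M has value 81 → rank 3.

3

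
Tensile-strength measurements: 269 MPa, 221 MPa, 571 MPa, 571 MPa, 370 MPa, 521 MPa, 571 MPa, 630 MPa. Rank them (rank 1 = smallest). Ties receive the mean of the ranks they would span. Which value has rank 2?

269

Sorted (ascending): 221, 269, 370, 521, 571, 571, 571, 630
The 3 values of 571 occupy positions 5–7 → average rank 6.
Rank 2 → value 269.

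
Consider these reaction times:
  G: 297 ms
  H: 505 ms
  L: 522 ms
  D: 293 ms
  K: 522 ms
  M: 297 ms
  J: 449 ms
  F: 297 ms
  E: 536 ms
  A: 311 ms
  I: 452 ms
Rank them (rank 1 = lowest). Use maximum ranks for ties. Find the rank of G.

Sorted (ascending): 293, 297, 297, 297, 311, 449, 452, 505, 522, 522, 536
The 3 values of 297 occupy positions 2–4 → each gets rank 4.
The 2 values of 522 occupy positions 9–10 → each gets rank 10.
G has value 297 ms → rank 4.

4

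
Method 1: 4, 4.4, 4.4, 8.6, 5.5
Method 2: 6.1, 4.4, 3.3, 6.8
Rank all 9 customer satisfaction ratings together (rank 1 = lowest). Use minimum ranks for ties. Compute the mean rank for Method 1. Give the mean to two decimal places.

4.60

Sorted (ascending): 3.3, 4, 4.4, 4.4, 4.4, 5.5, 6.1, 6.8, 8.6
The 3 values of 4.4 occupy positions 3–5 → each gets rank 3.
Method 1 values → pooled ranks: 4→2, 4.4→3, 4.4→3, 8.6→9, 5.5→6
Mean rank = (2 + 3 + 3 + 9 + 6) / 5 = 4.60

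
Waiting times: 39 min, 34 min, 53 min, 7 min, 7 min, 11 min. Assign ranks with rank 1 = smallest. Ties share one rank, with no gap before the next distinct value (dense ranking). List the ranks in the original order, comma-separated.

Sorted (ascending): 7, 7, 11, 34, 39, 53
The 2 values of 7 share dense rank 1.
Remaining distinct values take the next consecutive integers.

4, 3, 5, 1, 1, 2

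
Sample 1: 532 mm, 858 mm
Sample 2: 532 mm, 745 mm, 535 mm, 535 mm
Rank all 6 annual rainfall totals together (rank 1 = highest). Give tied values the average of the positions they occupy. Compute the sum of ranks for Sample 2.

14.5

Sorted (descending): 858, 745, 535, 535, 532, 532
The 2 values of 535 occupy positions 3–4 → average rank (3+4)/2 = 3.5.
The 2 values of 532 occupy positions 5–6 → average rank (5+6)/2 = 5.5.
Sample 2 values → pooled ranks: 532→5.5, 745→2, 535→3.5, 535→3.5
Rank sum = 5.5 + 2 + 3.5 + 3.5 = 14.5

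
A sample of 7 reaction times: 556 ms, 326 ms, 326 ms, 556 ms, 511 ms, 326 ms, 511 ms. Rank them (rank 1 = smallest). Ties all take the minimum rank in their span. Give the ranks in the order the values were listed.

6, 1, 1, 6, 4, 1, 4

Sorted (ascending): 326, 326, 326, 511, 511, 556, 556
The 3 values of 326 occupy positions 1–3 → each gets rank 1.
The 2 values of 511 occupy positions 4–5 → each gets rank 4.
The 2 values of 556 occupy positions 6–7 → each gets rank 6.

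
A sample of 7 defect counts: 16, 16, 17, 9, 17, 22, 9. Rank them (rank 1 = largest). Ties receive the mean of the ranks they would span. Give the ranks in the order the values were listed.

4.5, 4.5, 2.5, 6.5, 2.5, 1, 6.5

Sorted (descending): 22, 17, 17, 16, 16, 9, 9
The 2 values of 17 occupy positions 2–3 → average rank (2+3)/2 = 2.5.
The 2 values of 16 occupy positions 4–5 → average rank (4+5)/2 = 4.5.
The 2 values of 9 occupy positions 6–7 → average rank (6+7)/2 = 6.5.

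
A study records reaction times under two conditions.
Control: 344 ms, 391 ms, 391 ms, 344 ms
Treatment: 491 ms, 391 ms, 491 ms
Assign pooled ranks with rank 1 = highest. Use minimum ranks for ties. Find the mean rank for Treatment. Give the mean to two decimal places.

1.67

Sorted (descending): 491, 491, 391, 391, 391, 344, 344
The 2 values of 491 occupy positions 1–2 → each gets rank 1.
The 3 values of 391 occupy positions 3–5 → each gets rank 3.
The 2 values of 344 occupy positions 6–7 → each gets rank 6.
Treatment values → pooled ranks: 491→1, 391→3, 491→1
Mean rank = (1 + 3 + 1) / 3 = 1.67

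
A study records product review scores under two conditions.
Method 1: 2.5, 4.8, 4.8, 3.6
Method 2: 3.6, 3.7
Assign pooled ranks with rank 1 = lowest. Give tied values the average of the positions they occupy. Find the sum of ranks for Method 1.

14.5

Sorted (ascending): 2.5, 3.6, 3.6, 3.7, 4.8, 4.8
The 2 values of 3.6 occupy positions 2–3 → average rank (2+3)/2 = 2.5.
The 2 values of 4.8 occupy positions 5–6 → average rank (5+6)/2 = 5.5.
Method 1 values → pooled ranks: 2.5→1, 4.8→5.5, 4.8→5.5, 3.6→2.5
Rank sum = 1 + 5.5 + 5.5 + 2.5 = 14.5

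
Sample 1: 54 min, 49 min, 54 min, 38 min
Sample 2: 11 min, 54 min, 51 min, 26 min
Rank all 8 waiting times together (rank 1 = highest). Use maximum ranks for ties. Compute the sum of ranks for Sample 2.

22

Sorted (descending): 54, 54, 54, 51, 49, 38, 26, 11
The 3 values of 54 occupy positions 1–3 → each gets rank 3.
Sample 2 values → pooled ranks: 11→8, 54→3, 51→4, 26→7
Rank sum = 8 + 3 + 4 + 7 = 22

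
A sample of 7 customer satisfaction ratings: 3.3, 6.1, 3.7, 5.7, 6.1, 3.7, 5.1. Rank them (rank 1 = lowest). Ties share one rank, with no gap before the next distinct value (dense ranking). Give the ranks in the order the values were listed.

1, 5, 2, 4, 5, 2, 3

Sorted (ascending): 3.3, 3.7, 3.7, 5.1, 5.7, 6.1, 6.1
The 2 values of 3.7 share dense rank 2.
The 2 values of 6.1 share dense rank 5.
Remaining distinct values take the next consecutive integers.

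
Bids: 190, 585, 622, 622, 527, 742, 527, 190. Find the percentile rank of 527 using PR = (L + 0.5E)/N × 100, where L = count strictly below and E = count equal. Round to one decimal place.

37.5

N = 8.
Strictly below 527: 2. Equal to 527: 2.
PR = (2 + 0.5·2)/8 × 100 = 37.5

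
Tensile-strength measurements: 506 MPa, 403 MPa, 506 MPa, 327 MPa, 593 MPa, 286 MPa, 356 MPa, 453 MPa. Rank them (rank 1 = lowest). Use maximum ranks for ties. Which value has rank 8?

Sorted (ascending): 286, 327, 356, 403, 453, 506, 506, 593
The 2 values of 506 occupy positions 6–7 → each gets rank 7.
Rank 8 → value 593.

593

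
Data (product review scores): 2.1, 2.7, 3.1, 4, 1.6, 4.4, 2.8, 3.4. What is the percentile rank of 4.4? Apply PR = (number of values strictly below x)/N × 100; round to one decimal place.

N = 8.
Strictly below 4.4: 7. Equal to 4.4: 1.
PR = 7/8 × 100 = 87.5

87.5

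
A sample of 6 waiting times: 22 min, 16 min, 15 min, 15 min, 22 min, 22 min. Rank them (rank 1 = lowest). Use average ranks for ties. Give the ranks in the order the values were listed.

5, 3, 1.5, 1.5, 5, 5

Sorted (ascending): 15, 15, 16, 22, 22, 22
The 2 values of 15 occupy positions 1–2 → average rank (1+2)/2 = 1.5.
The 3 values of 22 occupy positions 4–6 → average rank 5.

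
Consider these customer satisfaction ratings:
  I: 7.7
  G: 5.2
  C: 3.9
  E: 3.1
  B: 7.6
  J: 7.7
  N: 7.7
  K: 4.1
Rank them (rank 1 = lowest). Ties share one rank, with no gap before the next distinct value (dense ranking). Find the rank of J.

6

Sorted (ascending): 3.1, 3.9, 4.1, 5.2, 7.6, 7.7, 7.7, 7.7
The 3 values of 7.7 share dense rank 6.
Remaining distinct values take the next consecutive integers.
J has value 7.7 → rank 6.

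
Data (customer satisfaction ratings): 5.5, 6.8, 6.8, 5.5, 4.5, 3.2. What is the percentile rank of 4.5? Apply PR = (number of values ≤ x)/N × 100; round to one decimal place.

N = 6.
Strictly below 4.5: 1. Equal to 4.5: 1.
PR = 2/6 × 100 = 33.3

33.3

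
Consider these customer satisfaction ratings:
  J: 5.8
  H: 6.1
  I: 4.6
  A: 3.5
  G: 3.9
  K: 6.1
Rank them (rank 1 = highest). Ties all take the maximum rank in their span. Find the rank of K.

2

Sorted (descending): 6.1, 6.1, 5.8, 4.6, 3.9, 3.5
The 2 values of 6.1 occupy positions 1–2 → each gets rank 2.
K has value 6.1 → rank 2.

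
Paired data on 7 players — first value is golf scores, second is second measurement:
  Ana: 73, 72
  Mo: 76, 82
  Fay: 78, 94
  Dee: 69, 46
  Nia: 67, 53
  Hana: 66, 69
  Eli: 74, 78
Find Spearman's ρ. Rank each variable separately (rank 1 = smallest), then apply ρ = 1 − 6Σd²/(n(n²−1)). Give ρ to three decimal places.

0.857

Ranks of variable 1: 4, 6, 7, 3, 2, 1, 5
Ranks of variable 2: 4, 6, 7, 1, 2, 3, 5
d = r₁ − r₂: 0, 0, 0, 2, 0, -2, 0
d²: 0, 0, 0, 4, 0, 4, 0; Σd² = 8
ρ = 1 − 6·8/(7·48) = 1 − 48/336 = 0.857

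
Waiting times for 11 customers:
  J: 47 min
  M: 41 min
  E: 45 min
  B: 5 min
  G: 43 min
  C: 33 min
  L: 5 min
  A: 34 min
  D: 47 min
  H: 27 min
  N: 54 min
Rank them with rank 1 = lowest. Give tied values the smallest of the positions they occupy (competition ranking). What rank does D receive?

9

Sorted (ascending): 5, 5, 27, 33, 34, 41, 43, 45, 47, 47, 54
The 2 values of 5 occupy positions 1–2 → each gets rank 1.
The 2 values of 47 occupy positions 9–10 → each gets rank 9.
D has value 47 min → rank 9.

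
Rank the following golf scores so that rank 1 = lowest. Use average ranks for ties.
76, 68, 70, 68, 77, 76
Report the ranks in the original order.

Sorted (ascending): 68, 68, 70, 76, 76, 77
The 2 values of 68 occupy positions 1–2 → average rank (1+2)/2 = 1.5.
The 2 values of 76 occupy positions 4–5 → average rank (4+5)/2 = 4.5.

4.5, 1.5, 3, 1.5, 6, 4.5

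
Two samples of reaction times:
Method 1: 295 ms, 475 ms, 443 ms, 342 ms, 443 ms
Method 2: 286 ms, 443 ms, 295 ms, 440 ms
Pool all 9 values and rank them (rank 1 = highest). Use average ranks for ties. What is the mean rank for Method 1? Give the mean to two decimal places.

Sorted (descending): 475, 443, 443, 443, 440, 342, 295, 295, 286
The 3 values of 443 occupy positions 2–4 → average rank 3.
The 2 values of 295 occupy positions 7–8 → average rank (7+8)/2 = 7.5.
Method 1 values → pooled ranks: 295→7.5, 475→1, 443→3, 342→6, 443→3
Mean rank = (7.5 + 1 + 3 + 6 + 3) / 5 = 4.10

4.10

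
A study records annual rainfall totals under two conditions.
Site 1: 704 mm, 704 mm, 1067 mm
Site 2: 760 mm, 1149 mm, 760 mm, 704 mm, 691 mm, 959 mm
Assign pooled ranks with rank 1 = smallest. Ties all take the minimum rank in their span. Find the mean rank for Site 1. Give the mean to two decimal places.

4.00

Sorted (ascending): 691, 704, 704, 704, 760, 760, 959, 1067, 1149
The 3 values of 704 occupy positions 2–4 → each gets rank 2.
The 2 values of 760 occupy positions 5–6 → each gets rank 5.
Site 1 values → pooled ranks: 704→2, 704→2, 1067→8
Mean rank = (2 + 2 + 8) / 3 = 4.00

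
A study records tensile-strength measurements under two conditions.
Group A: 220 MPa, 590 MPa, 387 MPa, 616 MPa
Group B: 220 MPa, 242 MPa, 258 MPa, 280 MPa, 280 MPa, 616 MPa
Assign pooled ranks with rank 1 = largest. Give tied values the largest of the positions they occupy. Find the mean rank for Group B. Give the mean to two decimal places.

6.50

Sorted (descending): 616, 616, 590, 387, 280, 280, 258, 242, 220, 220
The 2 values of 616 occupy positions 1–2 → each gets rank 2.
The 2 values of 280 occupy positions 5–6 → each gets rank 6.
The 2 values of 220 occupy positions 9–10 → each gets rank 10.
Group B values → pooled ranks: 220→10, 242→8, 258→7, 280→6, 280→6, 616→2
Mean rank = (10 + 8 + 7 + 6 + 6 + 2) / 6 = 6.50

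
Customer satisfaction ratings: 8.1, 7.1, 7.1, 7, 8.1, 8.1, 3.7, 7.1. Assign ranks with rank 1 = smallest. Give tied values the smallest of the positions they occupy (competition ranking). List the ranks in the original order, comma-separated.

6, 3, 3, 2, 6, 6, 1, 3

Sorted (ascending): 3.7, 7, 7.1, 7.1, 7.1, 8.1, 8.1, 8.1
The 3 values of 7.1 occupy positions 3–5 → each gets rank 3.
The 3 values of 8.1 occupy positions 6–8 → each gets rank 6.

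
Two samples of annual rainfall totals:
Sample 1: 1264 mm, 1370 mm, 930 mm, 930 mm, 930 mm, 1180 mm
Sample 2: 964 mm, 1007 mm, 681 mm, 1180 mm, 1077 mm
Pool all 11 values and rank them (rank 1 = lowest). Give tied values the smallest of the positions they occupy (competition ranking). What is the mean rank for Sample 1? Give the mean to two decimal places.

Sorted (ascending): 681, 930, 930, 930, 964, 1007, 1077, 1180, 1180, 1264, 1370
The 3 values of 930 occupy positions 2–4 → each gets rank 2.
The 2 values of 1180 occupy positions 8–9 → each gets rank 8.
Sample 1 values → pooled ranks: 1264→10, 1370→11, 930→2, 930→2, 930→2, 1180→8
Mean rank = (10 + 11 + 2 + 2 + 2 + 8) / 6 = 5.83

5.83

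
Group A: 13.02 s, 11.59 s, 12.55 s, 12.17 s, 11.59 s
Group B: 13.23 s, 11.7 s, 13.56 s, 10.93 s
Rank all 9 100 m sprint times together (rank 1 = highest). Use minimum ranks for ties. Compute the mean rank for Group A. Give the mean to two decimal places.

Sorted (descending): 13.56, 13.23, 13.02, 12.55, 12.17, 11.7, 11.59, 11.59, 10.93
The 2 values of 11.59 occupy positions 7–8 → each gets rank 7.
Group A values → pooled ranks: 13.02→3, 11.59→7, 12.55→4, 12.17→5, 11.59→7
Mean rank = (3 + 7 + 4 + 5 + 7) / 5 = 5.20

5.20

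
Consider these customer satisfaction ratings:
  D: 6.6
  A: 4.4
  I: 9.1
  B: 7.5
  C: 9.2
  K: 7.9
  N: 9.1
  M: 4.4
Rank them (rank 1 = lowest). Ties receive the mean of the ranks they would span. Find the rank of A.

1.5

Sorted (ascending): 4.4, 4.4, 6.6, 7.5, 7.9, 9.1, 9.1, 9.2
The 2 values of 4.4 occupy positions 1–2 → average rank (1+2)/2 = 1.5.
The 2 values of 9.1 occupy positions 6–7 → average rank (6+7)/2 = 6.5.
A has value 4.4 → rank 1.5.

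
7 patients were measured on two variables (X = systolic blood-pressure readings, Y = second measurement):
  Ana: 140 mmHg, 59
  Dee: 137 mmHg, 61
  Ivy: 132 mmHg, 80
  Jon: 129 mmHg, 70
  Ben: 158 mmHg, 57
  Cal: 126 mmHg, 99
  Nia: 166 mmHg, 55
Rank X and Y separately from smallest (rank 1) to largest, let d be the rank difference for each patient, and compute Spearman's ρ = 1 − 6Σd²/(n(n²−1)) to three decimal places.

-0.964

Ranks of variable 1: 5, 4, 3, 2, 6, 1, 7
Ranks of variable 2: 3, 4, 6, 5, 2, 7, 1
d = r₁ − r₂: 2, 0, -3, -3, 4, -6, 6
d²: 4, 0, 9, 9, 16, 36, 36; Σd² = 110
ρ = 1 − 6·110/(7·48) = 1 − 660/336 = -0.964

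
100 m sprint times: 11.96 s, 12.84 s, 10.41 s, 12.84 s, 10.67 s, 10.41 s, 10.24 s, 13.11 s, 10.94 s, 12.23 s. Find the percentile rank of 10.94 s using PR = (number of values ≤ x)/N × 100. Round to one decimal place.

50.0

N = 10.
Strictly below 10.94: 4. Equal to 10.94: 1.
PR = 5/10 × 100 = 50.0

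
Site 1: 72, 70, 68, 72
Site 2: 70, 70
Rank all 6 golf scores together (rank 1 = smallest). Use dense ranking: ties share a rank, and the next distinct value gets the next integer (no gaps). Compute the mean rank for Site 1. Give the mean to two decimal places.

2.25

Sorted (ascending): 68, 70, 70, 70, 72, 72
The 3 values of 70 share dense rank 2.
The 2 values of 72 share dense rank 3.
Remaining distinct values take the next consecutive integers.
Site 1 values → pooled ranks: 72→3, 70→2, 68→1, 72→3
Mean rank = (3 + 2 + 1 + 3) / 4 = 2.25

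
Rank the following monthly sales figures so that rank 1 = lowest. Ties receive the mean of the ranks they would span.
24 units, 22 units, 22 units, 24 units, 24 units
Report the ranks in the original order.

4, 1.5, 1.5, 4, 4

Sorted (ascending): 22, 22, 24, 24, 24
The 2 values of 22 occupy positions 1–2 → average rank (1+2)/2 = 1.5.
The 3 values of 24 occupy positions 3–5 → average rank 4.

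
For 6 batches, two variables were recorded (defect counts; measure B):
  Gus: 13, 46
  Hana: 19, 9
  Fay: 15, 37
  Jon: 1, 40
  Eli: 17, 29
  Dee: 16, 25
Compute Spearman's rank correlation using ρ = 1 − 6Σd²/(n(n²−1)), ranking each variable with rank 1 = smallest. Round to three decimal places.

Ranks of variable 1: 2, 6, 3, 1, 5, 4
Ranks of variable 2: 6, 1, 4, 5, 3, 2
d = r₁ − r₂: -4, 5, -1, -4, 2, 2
d²: 16, 25, 1, 16, 4, 4; Σd² = 66
ρ = 1 − 6·66/(6·35) = 1 − 396/210 = -0.886

-0.886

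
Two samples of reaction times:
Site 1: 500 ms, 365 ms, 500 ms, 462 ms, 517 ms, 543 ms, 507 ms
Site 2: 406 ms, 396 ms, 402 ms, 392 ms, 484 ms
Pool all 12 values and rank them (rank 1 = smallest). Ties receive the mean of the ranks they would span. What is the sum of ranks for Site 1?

Sorted (ascending): 365, 392, 396, 402, 406, 462, 484, 500, 500, 507, 517, 543
The 2 values of 500 occupy positions 8–9 → average rank (8+9)/2 = 8.5.
Site 1 values → pooled ranks: 500→8.5, 365→1, 500→8.5, 462→6, 517→11, 543→12, 507→10
Rank sum = 8.5 + 1 + 8.5 + 6 + 11 + 12 + 10 = 57

57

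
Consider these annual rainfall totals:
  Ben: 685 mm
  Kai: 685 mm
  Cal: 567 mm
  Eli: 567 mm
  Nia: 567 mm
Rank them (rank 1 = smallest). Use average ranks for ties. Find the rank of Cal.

2

Sorted (ascending): 567, 567, 567, 685, 685
The 3 values of 567 occupy positions 1–3 → average rank 2.
The 2 values of 685 occupy positions 4–5 → average rank (4+5)/2 = 4.5.
Cal has value 567 mm → rank 2.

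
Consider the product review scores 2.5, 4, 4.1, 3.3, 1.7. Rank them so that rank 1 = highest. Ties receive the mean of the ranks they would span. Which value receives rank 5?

Sorted (descending): 4.1, 4, 3.3, 2.5, 1.7
No ties — each value takes its position as its rank.
Rank 5 → value 1.7.

1.7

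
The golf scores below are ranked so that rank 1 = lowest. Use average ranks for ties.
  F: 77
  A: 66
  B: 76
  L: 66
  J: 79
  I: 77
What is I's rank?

4.5

Sorted (ascending): 66, 66, 76, 77, 77, 79
The 2 values of 66 occupy positions 1–2 → average rank (1+2)/2 = 1.5.
The 2 values of 77 occupy positions 4–5 → average rank (4+5)/2 = 4.5.
I has value 77 → rank 4.5.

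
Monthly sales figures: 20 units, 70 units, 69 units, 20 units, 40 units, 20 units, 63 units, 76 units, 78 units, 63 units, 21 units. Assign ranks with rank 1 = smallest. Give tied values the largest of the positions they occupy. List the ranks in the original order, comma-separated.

3, 9, 8, 3, 5, 3, 7, 10, 11, 7, 4

Sorted (ascending): 20, 20, 20, 21, 40, 63, 63, 69, 70, 76, 78
The 3 values of 20 occupy positions 1–3 → each gets rank 3.
The 2 values of 63 occupy positions 6–7 → each gets rank 7.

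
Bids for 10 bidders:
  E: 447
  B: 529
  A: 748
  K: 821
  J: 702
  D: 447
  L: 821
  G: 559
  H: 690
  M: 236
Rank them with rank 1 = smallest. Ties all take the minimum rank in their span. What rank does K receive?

Sorted (ascending): 236, 447, 447, 529, 559, 690, 702, 748, 821, 821
The 2 values of 447 occupy positions 2–3 → each gets rank 2.
The 2 values of 821 occupy positions 9–10 → each gets rank 9.
K has value 821 → rank 9.

9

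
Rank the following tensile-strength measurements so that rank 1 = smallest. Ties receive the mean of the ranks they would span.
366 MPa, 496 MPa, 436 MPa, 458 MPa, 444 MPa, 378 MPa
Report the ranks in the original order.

Sorted (ascending): 366, 378, 436, 444, 458, 496
No ties — each value takes its position as its rank.

1, 6, 3, 5, 4, 2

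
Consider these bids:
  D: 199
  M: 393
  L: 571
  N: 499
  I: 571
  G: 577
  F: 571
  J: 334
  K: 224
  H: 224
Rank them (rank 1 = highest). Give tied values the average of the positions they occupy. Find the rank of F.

3

Sorted (descending): 577, 571, 571, 571, 499, 393, 334, 224, 224, 199
The 3 values of 571 occupy positions 2–4 → average rank 3.
The 2 values of 224 occupy positions 8–9 → average rank (8+9)/2 = 8.5.
F has value 571 → rank 3.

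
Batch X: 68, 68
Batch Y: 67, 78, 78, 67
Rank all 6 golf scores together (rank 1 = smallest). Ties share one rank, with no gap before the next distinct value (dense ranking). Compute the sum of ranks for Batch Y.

8

Sorted (ascending): 67, 67, 68, 68, 78, 78
The 2 values of 67 share dense rank 1.
The 2 values of 68 share dense rank 2.
The 2 values of 78 share dense rank 3.
Batch Y values → pooled ranks: 67→1, 78→3, 78→3, 67→1
Rank sum = 1 + 3 + 3 + 1 = 8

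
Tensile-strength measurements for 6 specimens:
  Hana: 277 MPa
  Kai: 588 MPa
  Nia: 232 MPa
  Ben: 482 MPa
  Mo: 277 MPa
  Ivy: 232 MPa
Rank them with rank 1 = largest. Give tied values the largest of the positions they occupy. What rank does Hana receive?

Sorted (descending): 588, 482, 277, 277, 232, 232
The 2 values of 277 occupy positions 3–4 → each gets rank 4.
The 2 values of 232 occupy positions 5–6 → each gets rank 6.
Hana has value 277 MPa → rank 4.

4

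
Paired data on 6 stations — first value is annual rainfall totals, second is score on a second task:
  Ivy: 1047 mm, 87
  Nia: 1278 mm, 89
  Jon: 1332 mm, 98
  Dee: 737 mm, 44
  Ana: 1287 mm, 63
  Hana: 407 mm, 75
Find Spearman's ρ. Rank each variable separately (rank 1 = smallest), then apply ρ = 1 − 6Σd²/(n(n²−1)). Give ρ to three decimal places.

0.543

Ranks of variable 1: 3, 4, 6, 2, 5, 1
Ranks of variable 2: 4, 5, 6, 1, 2, 3
d = r₁ − r₂: -1, -1, 0, 1, 3, -2
d²: 1, 1, 0, 1, 9, 4; Σd² = 16
ρ = 1 − 6·16/(6·35) = 1 − 96/210 = 0.543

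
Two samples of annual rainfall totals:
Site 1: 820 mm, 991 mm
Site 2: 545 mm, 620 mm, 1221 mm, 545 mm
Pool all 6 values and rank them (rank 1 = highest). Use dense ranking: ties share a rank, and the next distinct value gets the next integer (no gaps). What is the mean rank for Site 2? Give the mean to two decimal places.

3.75

Sorted (descending): 1221, 991, 820, 620, 545, 545
The 2 values of 545 share dense rank 5.
Remaining distinct values take the next consecutive integers.
Site 2 values → pooled ranks: 545→5, 620→4, 1221→1, 545→5
Mean rank = (5 + 4 + 1 + 5) / 4 = 3.75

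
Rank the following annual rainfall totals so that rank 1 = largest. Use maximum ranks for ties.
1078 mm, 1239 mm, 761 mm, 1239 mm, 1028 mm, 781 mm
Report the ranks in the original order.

3, 2, 6, 2, 4, 5

Sorted (descending): 1239, 1239, 1078, 1028, 781, 761
The 2 values of 1239 occupy positions 1–2 → each gets rank 2.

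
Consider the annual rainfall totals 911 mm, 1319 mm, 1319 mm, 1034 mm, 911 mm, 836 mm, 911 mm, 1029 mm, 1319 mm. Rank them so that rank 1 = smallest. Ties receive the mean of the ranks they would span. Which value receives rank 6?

1034

Sorted (ascending): 836, 911, 911, 911, 1029, 1034, 1319, 1319, 1319
The 3 values of 911 occupy positions 2–4 → average rank 3.
The 3 values of 1319 occupy positions 7–9 → average rank 8.
Rank 6 → value 1034.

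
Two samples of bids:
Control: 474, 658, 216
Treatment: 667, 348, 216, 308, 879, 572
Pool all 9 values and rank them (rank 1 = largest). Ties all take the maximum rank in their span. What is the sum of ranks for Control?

17

Sorted (descending): 879, 667, 658, 572, 474, 348, 308, 216, 216
The 2 values of 216 occupy positions 8–9 → each gets rank 9.
Control values → pooled ranks: 474→5, 658→3, 216→9
Rank sum = 5 + 3 + 9 = 17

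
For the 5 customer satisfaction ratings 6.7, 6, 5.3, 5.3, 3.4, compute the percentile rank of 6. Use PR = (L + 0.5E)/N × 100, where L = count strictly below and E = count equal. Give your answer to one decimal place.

70.0

N = 5.
Strictly below 6: 3. Equal to 6: 1.
PR = (3 + 0.5·1)/5 × 100 = 70.0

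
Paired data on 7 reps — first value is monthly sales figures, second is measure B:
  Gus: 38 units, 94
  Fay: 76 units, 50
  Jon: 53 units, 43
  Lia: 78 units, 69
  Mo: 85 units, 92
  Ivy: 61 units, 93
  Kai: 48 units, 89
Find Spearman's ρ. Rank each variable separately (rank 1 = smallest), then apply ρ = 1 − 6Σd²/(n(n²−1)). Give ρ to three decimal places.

-0.250

Ranks of variable 1: 1, 5, 3, 6, 7, 4, 2
Ranks of variable 2: 7, 2, 1, 3, 5, 6, 4
d = r₁ − r₂: -6, 3, 2, 3, 2, -2, -2
d²: 36, 9, 4, 9, 4, 4, 4; Σd² = 70
ρ = 1 − 6·70/(7·48) = 1 − 420/336 = -0.250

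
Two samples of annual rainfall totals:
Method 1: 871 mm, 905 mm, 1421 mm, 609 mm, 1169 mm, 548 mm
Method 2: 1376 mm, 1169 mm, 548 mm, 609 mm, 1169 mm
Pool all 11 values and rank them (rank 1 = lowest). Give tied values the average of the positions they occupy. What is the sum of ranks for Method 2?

Sorted (ascending): 548, 548, 609, 609, 871, 905, 1169, 1169, 1169, 1376, 1421
The 2 values of 548 occupy positions 1–2 → average rank (1+2)/2 = 1.5.
The 2 values of 609 occupy positions 3–4 → average rank (3+4)/2 = 3.5.
The 3 values of 1169 occupy positions 7–9 → average rank 8.
Method 2 values → pooled ranks: 1376→10, 1169→8, 548→1.5, 609→3.5, 1169→8
Rank sum = 10 + 8 + 1.5 + 3.5 + 8 = 31

31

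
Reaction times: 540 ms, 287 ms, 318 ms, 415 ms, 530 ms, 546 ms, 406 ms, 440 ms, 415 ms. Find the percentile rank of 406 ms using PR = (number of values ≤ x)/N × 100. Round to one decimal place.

N = 9.
Strictly below 406: 2. Equal to 406: 1.
PR = 3/9 × 100 = 33.3

33.3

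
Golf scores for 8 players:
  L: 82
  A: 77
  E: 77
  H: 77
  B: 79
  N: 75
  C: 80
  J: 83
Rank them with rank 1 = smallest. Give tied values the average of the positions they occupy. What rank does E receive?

Sorted (ascending): 75, 77, 77, 77, 79, 80, 82, 83
The 3 values of 77 occupy positions 2–4 → average rank 3.
E has value 77 → rank 3.

3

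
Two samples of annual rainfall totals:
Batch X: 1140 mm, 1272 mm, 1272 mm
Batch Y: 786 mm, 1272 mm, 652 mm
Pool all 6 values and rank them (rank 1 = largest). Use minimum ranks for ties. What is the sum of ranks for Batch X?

Sorted (descending): 1272, 1272, 1272, 1140, 786, 652
The 3 values of 1272 occupy positions 1–3 → each gets rank 1.
Batch X values → pooled ranks: 1140→4, 1272→1, 1272→1
Rank sum = 4 + 1 + 1 = 6

6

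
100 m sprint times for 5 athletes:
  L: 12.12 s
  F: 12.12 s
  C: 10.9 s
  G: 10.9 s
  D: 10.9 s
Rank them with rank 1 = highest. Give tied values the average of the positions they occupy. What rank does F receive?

1.5

Sorted (descending): 12.12, 12.12, 10.9, 10.9, 10.9
The 2 values of 12.12 occupy positions 1–2 → average rank (1+2)/2 = 1.5.
The 3 values of 10.9 occupy positions 3–5 → average rank 4.
F has value 12.12 s → rank 1.5.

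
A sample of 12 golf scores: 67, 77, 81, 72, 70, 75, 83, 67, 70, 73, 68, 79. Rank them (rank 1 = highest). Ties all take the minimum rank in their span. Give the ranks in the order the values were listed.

11, 4, 2, 7, 8, 5, 1, 11, 8, 6, 10, 3

Sorted (descending): 83, 81, 79, 77, 75, 73, 72, 70, 70, 68, 67, 67
The 2 values of 70 occupy positions 8–9 → each gets rank 8.
The 2 values of 67 occupy positions 11–12 → each gets rank 11.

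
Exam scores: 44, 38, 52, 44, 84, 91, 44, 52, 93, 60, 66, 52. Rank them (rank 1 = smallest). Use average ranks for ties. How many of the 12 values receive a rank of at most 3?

Sorted (ascending): 38, 44, 44, 44, 52, 52, 52, 60, 66, 84, 91, 93
The 3 values of 44 occupy positions 2–4 → average rank 3.
The 3 values of 52 occupy positions 5–7 → average rank 6.
Ranks ≤ 3: {1, 3, 3, 3} → 4 values.

4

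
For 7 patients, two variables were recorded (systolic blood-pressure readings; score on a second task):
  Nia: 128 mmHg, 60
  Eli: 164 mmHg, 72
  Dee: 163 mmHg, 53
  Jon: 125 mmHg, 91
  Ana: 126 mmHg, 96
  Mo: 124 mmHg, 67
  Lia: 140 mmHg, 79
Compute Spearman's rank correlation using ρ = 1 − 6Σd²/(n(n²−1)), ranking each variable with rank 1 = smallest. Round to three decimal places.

-0.321

Ranks of variable 1: 4, 7, 6, 2, 3, 1, 5
Ranks of variable 2: 2, 4, 1, 6, 7, 3, 5
d = r₁ − r₂: 2, 3, 5, -4, -4, -2, 0
d²: 4, 9, 25, 16, 16, 4, 0; Σd² = 74
ρ = 1 − 6·74/(7·48) = 1 − 444/336 = -0.321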